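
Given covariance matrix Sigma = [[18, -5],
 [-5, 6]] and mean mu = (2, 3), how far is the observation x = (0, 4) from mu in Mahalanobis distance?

Step 1 — centre the observation: (x - mu) = (-2, 1).

Step 2 — invert Sigma. det(Sigma) = 18·6 - (-5)² = 83.
  Sigma^{-1} = (1/det) · [[d, -b], [-b, a]] = [[0.0723, 0.0602],
 [0.0602, 0.2169]].

Step 3 — form the quadratic (x - mu)^T · Sigma^{-1} · (x - mu):
  Sigma^{-1} · (x - mu) = (-0.0843, 0.0964).
  (x - mu)^T · [Sigma^{-1} · (x - mu)] = (-2)·(-0.0843) + (1)·(0.0964) = 0.2651.

Step 4 — take square root: d = √(0.2651) ≈ 0.5148.

d(x, mu) = √(0.2651) ≈ 0.5148


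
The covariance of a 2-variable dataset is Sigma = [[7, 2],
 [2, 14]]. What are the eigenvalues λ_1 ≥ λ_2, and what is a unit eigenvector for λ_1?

Step 1 — characteristic polynomial of 2×2 Sigma:
  det(Sigma - λI) = λ² - trace · λ + det = 0.
  trace = 7 + 14 = 21, det = 7·14 - (2)² = 94.
Step 2 — discriminant:
  Δ = trace² - 4·det = 441 - 376 = 65.
Step 3 — eigenvalues:
  λ = (trace ± √Δ)/2 = (21 ± 8.0623)/2,
  λ_1 = 14.5311,  λ_2 = 6.4689.

Step 4 — unit eigenvector for λ_1: solve (Sigma - λ_1 I)v = 0. First row:
  (7 - 14.5311)·v_x + (2)·v_y = 0, i.e. (-7.5311)·v_x + (2)·v_y = 0,
  so v ∝ (b, λ_1 - a) = (2, 7.5311) = u.
  ||u|| = √((2)² + (7.5311)²) = √(60.7179) ≈ 7.7922,
  v_1 = u/||u|| ≈ (0.2567, 0.9665) (||v_1|| = 1).

λ_1 = 14.5311,  λ_2 = 6.4689;  v_1 ≈ (0.2567, 0.9665)


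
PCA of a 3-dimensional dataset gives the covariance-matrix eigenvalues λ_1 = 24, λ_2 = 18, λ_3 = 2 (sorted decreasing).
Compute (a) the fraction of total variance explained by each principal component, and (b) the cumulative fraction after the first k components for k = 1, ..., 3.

Step 1 — total variance = trace(Sigma) = Σ λ_i = 24 + 18 + 2 = 44.

Step 2 — fraction explained by component i = λ_i / Σ λ:
  PC1: 24/44 = 0.5455
  PC2: 18/44 = 0.4091
  PC3: 2/44 = 0.0455

Step 3 — cumulative fraction after k components = (λ_1 + ... + λ_k) / Σ λ:
  k = 1: 24/44 = 0.5455
  k = 2: (24 + 18)/44 = 42/44 = 0.9545
  k = 3: (24 + 18 + 2)/44 = 44/44 = 1

Summary (fraction, with percent):

explained: PC1 0.5455 (54.55%), PC2 0.4091 (40.91%), PC3 0.0455 (4.55%);  cumulative: 0.5455, 0.9545, 1


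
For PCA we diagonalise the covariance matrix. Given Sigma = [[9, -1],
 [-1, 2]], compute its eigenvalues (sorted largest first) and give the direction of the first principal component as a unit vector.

Step 1 — characteristic polynomial of 2×2 Sigma:
  det(Sigma - λI) = λ² - trace · λ + det = 0.
  trace = 9 + 2 = 11, det = 9·2 - (-1)² = 17.
Step 2 — discriminant:
  Δ = trace² - 4·det = 121 - 68 = 53.
Step 3 — eigenvalues:
  λ = (trace ± √Δ)/2 = (11 ± 7.2801)/2,
  λ_1 = 9.1401,  λ_2 = 1.8599.

Step 4 — unit eigenvector for λ_1: solve (Sigma - λ_1 I)v = 0. First row:
  (9 - 9.1401)·v_x + (-1)·v_y = 0, i.e. (-0.1401)·v_x + (-1)·v_y = 0,
  so v ∝ (b, λ_1 - a) = (-1, 0.1401); multiply by -1 so the first entry is positive: u = (1, -0.1401).
  ||u|| = √((1)² + (-0.1401)²) = √(1.0196) ≈ 1.0098,
  v_1 = u/||u|| ≈ (0.9903, -0.1387) (||v_1|| = 1).

λ_1 = 9.1401,  λ_2 = 1.8599;  v_1 ≈ (0.9903, -0.1387)


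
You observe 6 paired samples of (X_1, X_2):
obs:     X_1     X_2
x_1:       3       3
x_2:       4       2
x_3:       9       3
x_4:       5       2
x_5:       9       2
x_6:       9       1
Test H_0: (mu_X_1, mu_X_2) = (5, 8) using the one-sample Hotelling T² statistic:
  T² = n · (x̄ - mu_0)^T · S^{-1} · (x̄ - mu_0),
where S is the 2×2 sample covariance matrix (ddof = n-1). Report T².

Step 1 — sample mean vector:
  mean(X_1) = (3 + 4 + 9 + 5 + 9 + 9) / 6 = 39/6 = 6.5
  mean(X_2) = (3 + 2 + 3 + 2 + 2 + 1) / 6 = 13/6 = 2.1667
  x̄ = (6.5, 2.1667),  deviation x̄ - mu_0 = (6.5, 2.1667) - (5, 8) = (1.5, -5.8333).

Step 2 — sample covariance matrix, S[i,j] = (1/(n-1)) · Σ_k (x_{k,i} - mean_i) · (x_{k,j} - mean_j), divisor n-1 = 5:
  S[X_1,X_1] = ((-3.5)·(-3.5) + (-2.5)·(-2.5) + (2.5)·(2.5) + (-1.5)·(-1.5) + (2.5)·(2.5) + (2.5)·(2.5)) / 5 = 39.5/5 = 7.9
  S[X_1,X_2] = ((-3.5)·(0.8333) + (-2.5)·(-0.1667) + (2.5)·(0.8333) + (-1.5)·(-0.1667) + (2.5)·(-0.1667) + (2.5)·(-1.1667)) / 5 = -3.5/5 = -0.7
  S[X_2,X_2] = ((0.8333)·(0.8333) + (-0.1667)·(-0.1667) + (0.8333)·(0.8333) + (-0.1667)·(-0.1667) + (-0.1667)·(-0.1667) + (-1.1667)·(-1.1667)) / 5 = 2.8333/5 = 0.5667
  S = [[7.9, -0.7],
 [-0.7, 0.5667]].

Step 3 — invert S. det(S) = 7.9·0.5667 - (-0.7)² = 3.9867.
  S^{-1} = (1/det) · [[d, -b], [-b, a]] = [[0.1421, 0.1756],
 [0.1756, 1.9816]].

Step 4 — quadratic form (x̄ - mu_0)^T · S^{-1} · (x̄ - mu_0):
  S^{-1} · (x̄ - mu_0) = (-0.811, -11.296),
  (x̄ - mu_0)^T · [...] = (1.5)·(-0.811) + (-5.8333)·(-11.296) = 64.6767.

Step 5 — scale by n: T² = 6 · 64.6767 = 388.0602.

T² ≈ 388.0602


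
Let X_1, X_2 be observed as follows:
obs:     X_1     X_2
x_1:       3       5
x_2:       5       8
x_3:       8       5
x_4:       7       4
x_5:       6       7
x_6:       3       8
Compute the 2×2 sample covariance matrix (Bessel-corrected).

Step 1 — column means:
  mean(X_1) = (3 + 5 + 8 + 7 + 6 + 3) / 6 = 32/6 = 5.3333
  mean(X_2) = (5 + 8 + 5 + 4 + 7 + 8) / 6 = 37/6 = 6.1667

Step 2 — sample covariance S[i,j] = (1/(n-1)) · Σ_k (x_{k,i} - mean_i) · (x_{k,j} - mean_j), with n-1 = 5.
  S[X_1,X_1] = ((-2.3333)·(-2.3333) + (-0.3333)·(-0.3333) + (2.6667)·(2.6667) + (1.6667)·(1.6667) + (0.6667)·(0.6667) + (-2.3333)·(-2.3333)) / 5 = 21.3333/5 = 4.2667
  S[X_1,X_2] = ((-2.3333)·(-1.1667) + (-0.3333)·(1.8333) + (2.6667)·(-1.1667) + (1.6667)·(-2.1667) + (0.6667)·(0.8333) + (-2.3333)·(1.8333)) / 5 = -8.3333/5 = -1.6667
  S[X_2,X_2] = ((-1.1667)·(-1.1667) + (1.8333)·(1.8333) + (-1.1667)·(-1.1667) + (-2.1667)·(-2.1667) + (0.8333)·(0.8333) + (1.8333)·(1.8333)) / 5 = 14.8333/5 = 2.9667

S is symmetric (S[j,i] = S[i,j]). Assembling:

S = [[4.2667, -1.6667],
 [-1.6667, 2.9667]]


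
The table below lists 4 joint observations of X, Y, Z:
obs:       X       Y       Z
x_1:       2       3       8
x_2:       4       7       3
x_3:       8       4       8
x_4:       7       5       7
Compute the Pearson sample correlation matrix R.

Step 1 — column means:
  mean(X) = (2 + 4 + 8 + 7) / 4 = 21/4 = 5.25
  mean(Y) = (3 + 7 + 4 + 5) / 4 = 19/4 = 4.75
  mean(Z) = (8 + 3 + 8 + 7) / 4 = 26/4 = 6.5

Step 2 — sample variances and covariances s[i,j] = (1/(n-1)) · Σ_k (x_{k,i} - mean_i) · (x_{k,j} - mean_j), with n-1 = 3:
  s[X,X] = ((-3.25)·(-3.25) + (-1.25)·(-1.25) + (2.75)·(2.75) + (1.75)·(1.75)) / 3 = 22.75/3 = 7.5833
  s[X,Y] = ((-3.25)·(-1.75) + (-1.25)·(2.25) + (2.75)·(-0.75) + (1.75)·(0.25)) / 3 = 1.25/3 = 0.4167
  s[X,Z] = ((-3.25)·(1.5) + (-1.25)·(-3.5) + (2.75)·(1.5) + (1.75)·(0.5)) / 3 = 4.5/3 = 1.5
  s[Y,Y] = ((-1.75)·(-1.75) + (2.25)·(2.25) + (-0.75)·(-0.75) + (0.25)·(0.25)) / 3 = 8.75/3 = 2.9167
  s[Y,Z] = ((-1.75)·(1.5) + (2.25)·(-3.5) + (-0.75)·(1.5) + (0.25)·(0.5)) / 3 = -11.5/3 = -3.8333
  s[Z,Z] = ((1.5)·(1.5) + (-3.5)·(-3.5) + (1.5)·(1.5) + (0.5)·(0.5)) / 3 = 17/3 = 5.6667
  Sample standard deviations s_i = √(s[i,i]):
  s(X) = √(7.5833) = 2.7538
  s(Y) = √(2.9167) = 1.7078
  s(Z) = √(5.6667) = 2.3805

Step 3 — r_{ij} = s_{ij} / (s_i · s_j):
  r[X,X] = 1 (diagonal).
  r[X,Y] = 0.4167 / (2.7538 · 1.7078) = 0.4167 / 4.703 = 0.0886
  r[X,Z] = 1.5 / (2.7538 · 2.3805) = 1.5 / 6.5553 = 0.2288
  r[Y,Y] = 1 (diagonal).
  r[Y,Z] = -3.8333 / (1.7078 · 2.3805) = -3.8333 / 4.0654 = -0.9429
  r[Z,Z] = 1 (diagonal).

R is symmetric with unit diagonal. Assembling:

R = [[1, 0.0886, 0.2288],
 [0.0886, 1, -0.9429],
 [0.2288, -0.9429, 1]]


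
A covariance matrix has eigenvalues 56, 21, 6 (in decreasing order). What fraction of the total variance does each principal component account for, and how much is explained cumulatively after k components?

Step 1 — total variance = trace(Sigma) = Σ λ_i = 56 + 21 + 6 = 83.

Step 2 — fraction explained by component i = λ_i / Σ λ:
  PC1: 56/83 = 0.6747
  PC2: 21/83 = 0.253
  PC3: 6/83 = 0.0723

Step 3 — cumulative fraction after k components = (λ_1 + ... + λ_k) / Σ λ:
  k = 1: 56/83 = 0.6747
  k = 2: (56 + 21)/83 = 77/83 = 0.9277
  k = 3: (56 + 21 + 6)/83 = 83/83 = 1

Summary (fraction, with percent):

explained: PC1 0.6747 (67.47%), PC2 0.253 (25.3%), PC3 0.0723 (7.23%);  cumulative: 0.6747, 0.9277, 1


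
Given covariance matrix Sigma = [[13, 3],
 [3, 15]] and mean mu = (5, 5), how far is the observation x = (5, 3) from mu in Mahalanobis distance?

Step 1 — centre the observation: (x - mu) = (0, -2).

Step 2 — invert Sigma. det(Sigma) = 13·15 - (3)² = 186.
  Sigma^{-1} = (1/det) · [[d, -b], [-b, a]] = [[0.0806, -0.0161],
 [-0.0161, 0.0699]].

Step 3 — form the quadratic (x - mu)^T · Sigma^{-1} · (x - mu):
  Sigma^{-1} · (x - mu) = (0.0323, -0.1398).
  (x - mu)^T · [Sigma^{-1} · (x - mu)] = (0)·(0.0323) + (-2)·(-0.1398) = 0.2796.

Step 4 — take square root: d = √(0.2796) ≈ 0.5287.

d(x, mu) = √(0.2796) ≈ 0.5287


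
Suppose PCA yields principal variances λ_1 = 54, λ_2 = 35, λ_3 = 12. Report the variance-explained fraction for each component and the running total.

Step 1 — total variance = trace(Sigma) = Σ λ_i = 54 + 35 + 12 = 101.

Step 2 — fraction explained by component i = λ_i / Σ λ:
  PC1: 54/101 = 0.5347
  PC2: 35/101 = 0.3465
  PC3: 12/101 = 0.1188

Step 3 — cumulative fraction after k components = (λ_1 + ... + λ_k) / Σ λ:
  k = 1: 54/101 = 0.5347
  k = 2: (54 + 35)/101 = 89/101 = 0.8812
  k = 3: (54 + 35 + 12)/101 = 101/101 = 1

Summary (fraction, with percent):

explained: PC1 0.5347 (53.47%), PC2 0.3465 (34.65%), PC3 0.1188 (11.88%);  cumulative: 0.5347, 0.8812, 1


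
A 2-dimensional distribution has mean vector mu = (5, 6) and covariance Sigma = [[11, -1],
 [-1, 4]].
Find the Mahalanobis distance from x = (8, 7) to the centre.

Step 1 — centre the observation: (x - mu) = (3, 1).

Step 2 — invert Sigma. det(Sigma) = 11·4 - (-1)² = 43.
  Sigma^{-1} = (1/det) · [[d, -b], [-b, a]] = [[0.093, 0.0233],
 [0.0233, 0.2558]].

Step 3 — form the quadratic (x - mu)^T · Sigma^{-1} · (x - mu):
  Sigma^{-1} · (x - mu) = (0.3023, 0.3256).
  (x - mu)^T · [Sigma^{-1} · (x - mu)] = (3)·(0.3023) + (1)·(0.3256) = 1.2326.

Step 4 — take square root: d = √(1.2326) ≈ 1.1102.

d(x, mu) = √(1.2326) ≈ 1.1102


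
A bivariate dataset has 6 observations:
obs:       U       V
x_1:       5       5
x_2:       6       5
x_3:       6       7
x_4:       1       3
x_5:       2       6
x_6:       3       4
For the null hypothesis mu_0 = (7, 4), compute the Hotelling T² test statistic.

Step 1 — sample mean vector:
  mean(U) = (5 + 6 + 6 + 1 + 2 + 3) / 6 = 23/6 = 3.8333
  mean(V) = (5 + 5 + 7 + 3 + 6 + 4) / 6 = 30/6 = 5
  x̄ = (3.8333, 5),  deviation x̄ - mu_0 = (3.8333, 5) - (7, 4) = (-3.1667, 1).

Step 2 — sample covariance matrix, S[i,j] = (1/(n-1)) · Σ_k (x_{k,i} - mean_i) · (x_{k,j} - mean_j), divisor n-1 = 5:
  S[U,U] = ((1.1667)·(1.1667) + (2.1667)·(2.1667) + (2.1667)·(2.1667) + (-2.8333)·(-2.8333) + (-1.8333)·(-1.8333) + (-0.8333)·(-0.8333)) / 5 = 22.8333/5 = 4.5667
  S[U,V] = ((1.1667)·(0) + (2.1667)·(0) + (2.1667)·(2) + (-2.8333)·(-2) + (-1.8333)·(1) + (-0.8333)·(-1)) / 5 = 9/5 = 1.8
  S[V,V] = ((0)·(0) + (0)·(0) + (2)·(2) + (-2)·(-2) + (1)·(1) + (-1)·(-1)) / 5 = 10/5 = 2
  S = [[4.5667, 1.8],
 [1.8, 2]].

Step 3 — invert S. det(S) = 4.5667·2 - (1.8)² = 5.8933.
  S^{-1} = (1/det) · [[d, -b], [-b, a]] = [[0.3394, -0.3054],
 [-0.3054, 0.7749]].

Step 4 — quadratic form (x̄ - mu_0)^T · S^{-1} · (x̄ - mu_0):
  S^{-1} · (x̄ - mu_0) = (-1.3801, 1.7421),
  (x̄ - mu_0)^T · [...] = (-3.1667)·(-1.3801) + (1)·(1.7421) = 6.1124.

Step 5 — scale by n: T² = 6 · 6.1124 = 36.6742.

T² ≈ 36.6742


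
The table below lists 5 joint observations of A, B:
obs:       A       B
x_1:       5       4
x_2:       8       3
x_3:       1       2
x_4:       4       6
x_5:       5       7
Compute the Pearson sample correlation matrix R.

Step 1 — column means:
  mean(A) = (5 + 8 + 1 + 4 + 5) / 5 = 23/5 = 4.6
  mean(B) = (4 + 3 + 2 + 6 + 7) / 5 = 22/5 = 4.4

Step 2 — sample variances and covariances s[i,j] = (1/(n-1)) · Σ_k (x_{k,i} - mean_i) · (x_{k,j} - mean_j), with n-1 = 4:
  s[A,A] = ((0.4)·(0.4) + (3.4)·(3.4) + (-3.6)·(-3.6) + (-0.6)·(-0.6) + (0.4)·(0.4)) / 4 = 25.2/4 = 6.3
  s[A,B] = ((0.4)·(-0.4) + (3.4)·(-1.4) + (-3.6)·(-2.4) + (-0.6)·(1.6) + (0.4)·(2.6)) / 4 = 3.8/4 = 0.95
  s[B,B] = ((-0.4)·(-0.4) + (-1.4)·(-1.4) + (-2.4)·(-2.4) + (1.6)·(1.6) + (2.6)·(2.6)) / 4 = 17.2/4 = 4.3
  Sample standard deviations s_i = √(s[i,i]):
  s(A) = √(6.3) = 2.51
  s(B) = √(4.3) = 2.0736

Step 3 — r_{ij} = s_{ij} / (s_i · s_j):
  r[A,A] = 1 (diagonal).
  r[A,B] = 0.95 / (2.51 · 2.0736) = 0.95 / 5.2048 = 0.1825
  r[B,B] = 1 (diagonal).

R is symmetric with unit diagonal. Assembling:

R = [[1, 0.1825],
 [0.1825, 1]]


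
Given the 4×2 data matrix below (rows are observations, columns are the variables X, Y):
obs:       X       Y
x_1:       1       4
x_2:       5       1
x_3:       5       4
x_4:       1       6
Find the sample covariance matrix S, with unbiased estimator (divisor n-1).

Step 1 — column means:
  mean(X) = (1 + 5 + 5 + 1) / 4 = 12/4 = 3
  mean(Y) = (4 + 1 + 4 + 6) / 4 = 15/4 = 3.75

Step 2 — sample covariance S[i,j] = (1/(n-1)) · Σ_k (x_{k,i} - mean_i) · (x_{k,j} - mean_j), with n-1 = 3.
  S[X,X] = ((-2)·(-2) + (2)·(2) + (2)·(2) + (-2)·(-2)) / 3 = 16/3 = 5.3333
  S[X,Y] = ((-2)·(0.25) + (2)·(-2.75) + (2)·(0.25) + (-2)·(2.25)) / 3 = -10/3 = -3.3333
  S[Y,Y] = ((0.25)·(0.25) + (-2.75)·(-2.75) + (0.25)·(0.25) + (2.25)·(2.25)) / 3 = 12.75/3 = 4.25

S is symmetric (S[j,i] = S[i,j]). Assembling:

S = [[5.3333, -3.3333],
 [-3.3333, 4.25]]


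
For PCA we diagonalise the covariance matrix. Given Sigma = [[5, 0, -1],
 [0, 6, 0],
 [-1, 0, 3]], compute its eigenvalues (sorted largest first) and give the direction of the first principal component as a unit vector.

Step 1 — characteristic polynomial p(λ) = det(λI - Sigma) = λ³ - tr·λ² + c_1·λ - det, where tr = trace, c_1 = sum of the principal 2×2 minors, det = det(Sigma):
  tr = 5 + 6 + 3 = 14,
  c_1 = (5·6 - (0)²) + (5·3 - (-1)²) + (6·3 - (0)²) = 30 + 14 + 18 = 62,
  det = 5·(6·3 - (0)²) - (0)·((0)·3 - (0)·(-1)) + (-1)·((0)·(0) - 6·(-1)) = 5·(18) - (0)·(0) + (-1)·(6) = 84.
  So p(λ) = λ³ - 14λ² + 62λ - 84.
Step 2 — look for an integer root (rational root theorem: any rational root is an integer divisor of 84). Testing λ = 6:
  p(6) = 216 - 504 + 372 - 84 = 0  ✓
  Dividing out (λ - 6): p(λ) = (λ - 6)(λ² - 8λ + 14).
Step 3 — remaining eigenvalues from the quadratic λ² - 8λ + 14 = 0:
  Δ = 8² - 4·14 = 64 - 56 = 8,  λ = (8 ± √8)/2 = (8 ± 2.8284)/2 ≈ 5.4142 or 2.5858.
  Sorted: λ_1 = 6,  λ_2 = 5.4142,  λ_3 = 2.5858  (check: sum = 14 = tr ✓).

Step 4 — unit eigenvector for λ_1 = 6: v spans the null space of (Sigma - λ_1 I), whose rows are
  r_1 = (-1, 0, -1),  r_2 = (0, 0, 0),  r_3 = (-1, 0, -3).
  v is orthogonal to every row, so take v ∝ r_1 × r_3 = ((0)·(-3) - (-1)·(0), (-1)·(-1) - (-1)·(-3), (-1)·(0) - (0)·(-1)) = (0, -2, 0).
  Rescale (divide by 2; multiply by -1 so the first nonzero entry is positive): u = (0, 1, 0).
  ||u|| = √((0)² + (1)² + (0)²) = √(1) = 1,  v_1 = u/||u|| ≈ (0, 1, 0) (||v_1|| = 1).

λ_1 = 6,  λ_2 = 5.4142,  λ_3 = 2.5858;  v_1 ≈ (0, 1, 0)


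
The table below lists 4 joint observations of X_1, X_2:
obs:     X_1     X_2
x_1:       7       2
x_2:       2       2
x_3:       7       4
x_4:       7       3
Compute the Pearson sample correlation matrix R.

Step 1 — column means:
  mean(X_1) = (7 + 2 + 7 + 7) / 4 = 23/4 = 5.75
  mean(X_2) = (2 + 2 + 4 + 3) / 4 = 11/4 = 2.75

Step 2 — sample variances and covariances s[i,j] = (1/(n-1)) · Σ_k (x_{k,i} - mean_i) · (x_{k,j} - mean_j), with n-1 = 3:
  s[X_1,X_1] = ((1.25)·(1.25) + (-3.75)·(-3.75) + (1.25)·(1.25) + (1.25)·(1.25)) / 3 = 18.75/3 = 6.25
  s[X_1,X_2] = ((1.25)·(-0.75) + (-3.75)·(-0.75) + (1.25)·(1.25) + (1.25)·(0.25)) / 3 = 3.75/3 = 1.25
  s[X_2,X_2] = ((-0.75)·(-0.75) + (-0.75)·(-0.75) + (1.25)·(1.25) + (0.25)·(0.25)) / 3 = 2.75/3 = 0.9167
  Sample standard deviations s_i = √(s[i,i]):
  s(X_1) = √(6.25) = 2.5
  s(X_2) = √(0.9167) = 0.9574

Step 3 — r_{ij} = s_{ij} / (s_i · s_j):
  r[X_1,X_1] = 1 (diagonal).
  r[X_1,X_2] = 1.25 / (2.5 · 0.9574) = 1.25 / 2.3936 = 0.5222
  r[X_2,X_2] = 1 (diagonal).

R is symmetric with unit diagonal. Assembling:

R = [[1, 0.5222],
 [0.5222, 1]]


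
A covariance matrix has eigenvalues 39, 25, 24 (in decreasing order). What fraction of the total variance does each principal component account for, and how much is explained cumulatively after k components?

Step 1 — total variance = trace(Sigma) = Σ λ_i = 39 + 25 + 24 = 88.

Step 2 — fraction explained by component i = λ_i / Σ λ:
  PC1: 39/88 = 0.4432
  PC2: 25/88 = 0.2841
  PC3: 24/88 = 0.2727

Step 3 — cumulative fraction after k components = (λ_1 + ... + λ_k) / Σ λ:
  k = 1: 39/88 = 0.4432
  k = 2: (39 + 25)/88 = 64/88 = 0.7273
  k = 3: (39 + 25 + 24)/88 = 88/88 = 1

Summary (fraction, with percent):

explained: PC1 0.4432 (44.32%), PC2 0.2841 (28.41%), PC3 0.2727 (27.27%);  cumulative: 0.4432, 0.7273, 1


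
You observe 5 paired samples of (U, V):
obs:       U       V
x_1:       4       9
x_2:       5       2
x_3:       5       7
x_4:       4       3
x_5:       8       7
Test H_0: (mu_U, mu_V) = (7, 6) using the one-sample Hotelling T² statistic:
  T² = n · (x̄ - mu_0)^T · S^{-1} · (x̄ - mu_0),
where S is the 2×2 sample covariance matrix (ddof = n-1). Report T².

Step 1 — sample mean vector:
  mean(U) = (4 + 5 + 5 + 4 + 8) / 5 = 26/5 = 5.2
  mean(V) = (9 + 2 + 7 + 3 + 7) / 5 = 28/5 = 5.6
  x̄ = (5.2, 5.6),  deviation x̄ - mu_0 = (5.2, 5.6) - (7, 6) = (-1.8, -0.4).

Step 2 — sample covariance matrix, S[i,j] = (1/(n-1)) · Σ_k (x_{k,i} - mean_i) · (x_{k,j} - mean_j), divisor n-1 = 4:
  S[U,U] = ((-1.2)·(-1.2) + (-0.2)·(-0.2) + (-0.2)·(-0.2) + (-1.2)·(-1.2) + (2.8)·(2.8)) / 4 = 10.8/4 = 2.7
  S[U,V] = ((-1.2)·(3.4) + (-0.2)·(-3.6) + (-0.2)·(1.4) + (-1.2)·(-2.6) + (2.8)·(1.4)) / 4 = 3.4/4 = 0.85
  S[V,V] = ((3.4)·(3.4) + (-3.6)·(-3.6) + (1.4)·(1.4) + (-2.6)·(-2.6) + (1.4)·(1.4)) / 4 = 35.2/4 = 8.8
  S = [[2.7, 0.85],
 [0.85, 8.8]].

Step 3 — invert S. det(S) = 2.7·8.8 - (0.85)² = 23.0375.
  S^{-1} = (1/det) · [[d, -b], [-b, a]] = [[0.382, -0.0369],
 [-0.0369, 0.1172]].

Step 4 — quadratic form (x̄ - mu_0)^T · S^{-1} · (x̄ - mu_0):
  S^{-1} · (x̄ - mu_0) = (-0.6728, 0.0195),
  (x̄ - mu_0)^T · [...] = (-1.8)·(-0.6728) + (-0.4)·(0.0195) = 1.2033.

Step 5 — scale by n: T² = 5 · 1.2033 = 6.0163.

T² ≈ 6.0163


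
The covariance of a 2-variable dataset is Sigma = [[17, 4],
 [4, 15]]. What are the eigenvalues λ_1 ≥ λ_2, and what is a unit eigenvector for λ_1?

Step 1 — characteristic polynomial of 2×2 Sigma:
  det(Sigma - λI) = λ² - trace · λ + det = 0.
  trace = 17 + 15 = 32, det = 17·15 - (4)² = 239.
Step 2 — discriminant:
  Δ = trace² - 4·det = 1024 - 956 = 68.
Step 3 — eigenvalues:
  λ = (trace ± √Δ)/2 = (32 ± 8.2462)/2,
  λ_1 = 20.1231,  λ_2 = 11.8769.

Step 4 — unit eigenvector for λ_1: solve (Sigma - λ_1 I)v = 0. First row:
  (17 - 20.1231)·v_x + (4)·v_y = 0, i.e. (-3.1231)·v_x + (4)·v_y = 0,
  so v ∝ (b, λ_1 - a) = (4, 3.1231) = u.
  ||u|| = √((4)² + (3.1231)²) = √(25.7538) ≈ 5.0748,
  v_1 = u/||u|| ≈ (0.7882, 0.6154) (||v_1|| = 1).

λ_1 = 20.1231,  λ_2 = 11.8769;  v_1 ≈ (0.7882, 0.6154)


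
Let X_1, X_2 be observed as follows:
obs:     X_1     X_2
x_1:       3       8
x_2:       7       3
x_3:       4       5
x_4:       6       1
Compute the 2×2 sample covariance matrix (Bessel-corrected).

Step 1 — column means:
  mean(X_1) = (3 + 7 + 4 + 6) / 4 = 20/4 = 5
  mean(X_2) = (8 + 3 + 5 + 1) / 4 = 17/4 = 4.25

Step 2 — sample covariance S[i,j] = (1/(n-1)) · Σ_k (x_{k,i} - mean_i) · (x_{k,j} - mean_j), with n-1 = 3.
  S[X_1,X_1] = ((-2)·(-2) + (2)·(2) + (-1)·(-1) + (1)·(1)) / 3 = 10/3 = 3.3333
  S[X_1,X_2] = ((-2)·(3.75) + (2)·(-1.25) + (-1)·(0.75) + (1)·(-3.25)) / 3 = -14/3 = -4.6667
  S[X_2,X_2] = ((3.75)·(3.75) + (-1.25)·(-1.25) + (0.75)·(0.75) + (-3.25)·(-3.25)) / 3 = 26.75/3 = 8.9167

S is symmetric (S[j,i] = S[i,j]). Assembling:

S = [[3.3333, -4.6667],
 [-4.6667, 8.9167]]


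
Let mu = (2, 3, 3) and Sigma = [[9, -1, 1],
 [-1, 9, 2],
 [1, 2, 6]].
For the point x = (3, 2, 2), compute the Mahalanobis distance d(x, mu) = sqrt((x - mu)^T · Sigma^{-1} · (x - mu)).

Step 1 — centre the observation: (x - mu) = (1, -1, -1).

Step 2 — invert Sigma (cofactor / det for 3×3, or solve directly):
  Sigma^{-1} = [[0.116, 0.0186, -0.0255],
 [0.0186, 0.123, -0.0441],
 [-0.0255, -0.0441, 0.1856]].

Step 3 — form the quadratic (x - mu)^T · Sigma^{-1} · (x - mu):
  Sigma^{-1} · (x - mu) = (0.123, -0.0603, -0.1671).
  (x - mu)^T · [Sigma^{-1} · (x - mu)] = (1)·(0.123) + (-1)·(-0.0603) + (-1)·(-0.1671) = 0.3503.

Step 4 — take square root: d = √(0.3503) ≈ 0.5919.

d(x, mu) = √(0.3503) ≈ 0.5919


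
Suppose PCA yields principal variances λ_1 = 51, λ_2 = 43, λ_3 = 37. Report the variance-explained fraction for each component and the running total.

Step 1 — total variance = trace(Sigma) = Σ λ_i = 51 + 43 + 37 = 131.

Step 2 — fraction explained by component i = λ_i / Σ λ:
  PC1: 51/131 = 0.3893
  PC2: 43/131 = 0.3282
  PC3: 37/131 = 0.2824

Step 3 — cumulative fraction after k components = (λ_1 + ... + λ_k) / Σ λ:
  k = 1: 51/131 = 0.3893
  k = 2: (51 + 43)/131 = 94/131 = 0.7176
  k = 3: (51 + 43 + 37)/131 = 131/131 = 1

Summary (fraction, with percent):

explained: PC1 0.3893 (38.93%), PC2 0.3282 (32.82%), PC3 0.2824 (28.24%);  cumulative: 0.3893, 0.7176, 1


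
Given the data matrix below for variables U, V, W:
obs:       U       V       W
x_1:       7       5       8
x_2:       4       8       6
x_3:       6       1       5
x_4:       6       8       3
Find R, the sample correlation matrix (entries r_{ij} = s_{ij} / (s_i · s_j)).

Step 1 — column means:
  mean(U) = (7 + 4 + 6 + 6) / 4 = 23/4 = 5.75
  mean(V) = (5 + 8 + 1 + 8) / 4 = 22/4 = 5.5
  mean(W) = (8 + 6 + 5 + 3) / 4 = 22/4 = 5.5

Step 2 — sample variances and covariances s[i,j] = (1/(n-1)) · Σ_k (x_{k,i} - mean_i) · (x_{k,j} - mean_j), with n-1 = 3:
  s[U,U] = ((1.25)·(1.25) + (-1.75)·(-1.75) + (0.25)·(0.25) + (0.25)·(0.25)) / 3 = 4.75/3 = 1.5833
  s[U,V] = ((1.25)·(-0.5) + (-1.75)·(2.5) + (0.25)·(-4.5) + (0.25)·(2.5)) / 3 = -5.5/3 = -1.8333
  s[U,W] = ((1.25)·(2.5) + (-1.75)·(0.5) + (0.25)·(-0.5) + (0.25)·(-2.5)) / 3 = 1.5/3 = 0.5
  s[V,V] = ((-0.5)·(-0.5) + (2.5)·(2.5) + (-4.5)·(-4.5) + (2.5)·(2.5)) / 3 = 33/3 = 11
  s[V,W] = ((-0.5)·(2.5) + (2.5)·(0.5) + (-4.5)·(-0.5) + (2.5)·(-2.5)) / 3 = -4/3 = -1.3333
  s[W,W] = ((2.5)·(2.5) + (0.5)·(0.5) + (-0.5)·(-0.5) + (-2.5)·(-2.5)) / 3 = 13/3 = 4.3333
  Sample standard deviations s_i = √(s[i,i]):
  s(U) = √(1.5833) = 1.2583
  s(V) = √(11) = 3.3166
  s(W) = √(4.3333) = 2.0817

Step 3 — r_{ij} = s_{ij} / (s_i · s_j):
  r[U,U] = 1 (diagonal).
  r[U,V] = -1.8333 / (1.2583 · 3.3166) = -1.8333 / 4.1733 = -0.4393
  r[U,W] = 0.5 / (1.2583 · 2.0817) = 0.5 / 2.6194 = 0.1909
  r[V,V] = 1 (diagonal).
  r[V,W] = -1.3333 / (3.3166 · 2.0817) = -1.3333 / 6.9041 = -0.1931
  r[W,W] = 1 (diagonal).

R is symmetric with unit diagonal. Assembling:

R = [[1, -0.4393, 0.1909],
 [-0.4393, 1, -0.1931],
 [0.1909, -0.1931, 1]]


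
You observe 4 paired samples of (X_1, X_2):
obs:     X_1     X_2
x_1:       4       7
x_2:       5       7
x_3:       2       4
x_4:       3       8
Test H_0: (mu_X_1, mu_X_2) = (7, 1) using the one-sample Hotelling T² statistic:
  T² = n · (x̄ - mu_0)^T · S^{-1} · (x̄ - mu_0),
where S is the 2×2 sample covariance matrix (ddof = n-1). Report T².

Step 1 — sample mean vector:
  mean(X_1) = (4 + 5 + 2 + 3) / 4 = 14/4 = 3.5
  mean(X_2) = (7 + 7 + 4 + 8) / 4 = 26/4 = 6.5
  x̄ = (3.5, 6.5),  deviation x̄ - mu_0 = (3.5, 6.5) - (7, 1) = (-3.5, 5.5).

Step 2 — sample covariance matrix, S[i,j] = (1/(n-1)) · Σ_k (x_{k,i} - mean_i) · (x_{k,j} - mean_j), divisor n-1 = 3:
  S[X_1,X_1] = ((0.5)·(0.5) + (1.5)·(1.5) + (-1.5)·(-1.5) + (-0.5)·(-0.5)) / 3 = 5/3 = 1.6667
  S[X_1,X_2] = ((0.5)·(0.5) + (1.5)·(0.5) + (-1.5)·(-2.5) + (-0.5)·(1.5)) / 3 = 4/3 = 1.3333
  S[X_2,X_2] = ((0.5)·(0.5) + (0.5)·(0.5) + (-2.5)·(-2.5) + (1.5)·(1.5)) / 3 = 9/3 = 3
  S = [[1.6667, 1.3333],
 [1.3333, 3]].

Step 3 — invert S. det(S) = 1.6667·3 - (1.3333)² = 3.2222.
  S^{-1} = (1/det) · [[d, -b], [-b, a]] = [[0.931, -0.4138],
 [-0.4138, 0.5172]].

Step 4 — quadratic form (x̄ - mu_0)^T · S^{-1} · (x̄ - mu_0):
  S^{-1} · (x̄ - mu_0) = (-5.5345, 4.2931),
  (x̄ - mu_0)^T · [...] = (-3.5)·(-5.5345) + (5.5)·(4.2931) = 42.9828.

Step 5 — scale by n: T² = 4 · 42.9828 = 171.931.

T² ≈ 171.931


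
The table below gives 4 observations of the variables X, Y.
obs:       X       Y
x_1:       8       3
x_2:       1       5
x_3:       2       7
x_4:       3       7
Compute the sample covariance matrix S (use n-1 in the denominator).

Step 1 — column means:
  mean(X) = (8 + 1 + 2 + 3) / 4 = 14/4 = 3.5
  mean(Y) = (3 + 5 + 7 + 7) / 4 = 22/4 = 5.5

Step 2 — sample covariance S[i,j] = (1/(n-1)) · Σ_k (x_{k,i} - mean_i) · (x_{k,j} - mean_j), with n-1 = 3.
  S[X,X] = ((4.5)·(4.5) + (-2.5)·(-2.5) + (-1.5)·(-1.5) + (-0.5)·(-0.5)) / 3 = 29/3 = 9.6667
  S[X,Y] = ((4.5)·(-2.5) + (-2.5)·(-0.5) + (-1.5)·(1.5) + (-0.5)·(1.5)) / 3 = -13/3 = -4.3333
  S[Y,Y] = ((-2.5)·(-2.5) + (-0.5)·(-0.5) + (1.5)·(1.5) + (1.5)·(1.5)) / 3 = 11/3 = 3.6667

S is symmetric (S[j,i] = S[i,j]). Assembling:

S = [[9.6667, -4.3333],
 [-4.3333, 3.6667]]


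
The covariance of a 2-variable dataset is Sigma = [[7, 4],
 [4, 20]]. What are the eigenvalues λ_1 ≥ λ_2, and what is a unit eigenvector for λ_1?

Step 1 — characteristic polynomial of 2×2 Sigma:
  det(Sigma - λI) = λ² - trace · λ + det = 0.
  trace = 7 + 20 = 27, det = 7·20 - (4)² = 124.
Step 2 — discriminant:
  Δ = trace² - 4·det = 729 - 496 = 233.
Step 3 — eigenvalues:
  λ = (trace ± √Δ)/2 = (27 ± 15.2643)/2,
  λ_1 = 21.1322,  λ_2 = 5.8678.

Step 4 — unit eigenvector for λ_1: solve (Sigma - λ_1 I)v = 0. First row:
  (7 - 21.1322)·v_x + (4)·v_y = 0, i.e. (-14.1322)·v_x + (4)·v_y = 0,
  so v ∝ (b, λ_1 - a) = (4, 14.1322) = u.
  ||u|| = √((4)² + (14.1322)²) = √(215.7182) ≈ 14.6873,
  v_1 = u/||u|| ≈ (0.2723, 0.9622) (||v_1|| = 1).

λ_1 = 21.1322,  λ_2 = 5.8678;  v_1 ≈ (0.2723, 0.9622)


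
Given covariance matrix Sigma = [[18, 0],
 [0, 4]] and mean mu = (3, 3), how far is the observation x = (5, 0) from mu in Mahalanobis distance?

Step 1 — centre the observation: (x - mu) = (2, -3).

Step 2 — invert Sigma. det(Sigma) = 18·4 - (0)² = 72.
  Sigma^{-1} = (1/det) · [[d, -b], [-b, a]] = [[0.0556, 0],
 [0, 0.25]].

Step 3 — form the quadratic (x - mu)^T · Sigma^{-1} · (x - mu):
  Sigma^{-1} · (x - mu) = (0.1111, -0.75).
  (x - mu)^T · [Sigma^{-1} · (x - mu)] = (2)·(0.1111) + (-3)·(-0.75) = 2.4722.

Step 4 — take square root: d = √(2.4722) ≈ 1.5723.

d(x, mu) = √(2.4722) ≈ 1.5723


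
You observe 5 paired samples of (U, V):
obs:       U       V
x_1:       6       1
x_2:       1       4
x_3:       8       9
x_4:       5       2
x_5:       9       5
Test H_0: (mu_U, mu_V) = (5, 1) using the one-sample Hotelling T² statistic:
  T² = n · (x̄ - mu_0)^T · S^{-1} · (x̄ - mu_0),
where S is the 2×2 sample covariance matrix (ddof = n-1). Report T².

Step 1 — sample mean vector:
  mean(U) = (6 + 1 + 8 + 5 + 9) / 5 = 29/5 = 5.8
  mean(V) = (1 + 4 + 9 + 2 + 5) / 5 = 21/5 = 4.2
  x̄ = (5.8, 4.2),  deviation x̄ - mu_0 = (5.8, 4.2) - (5, 1) = (0.8, 3.2).

Step 2 — sample covariance matrix, S[i,j] = (1/(n-1)) · Σ_k (x_{k,i} - mean_i) · (x_{k,j} - mean_j), divisor n-1 = 4:
  S[U,U] = ((0.2)·(0.2) + (-4.8)·(-4.8) + (2.2)·(2.2) + (-0.8)·(-0.8) + (3.2)·(3.2)) / 4 = 38.8/4 = 9.7
  S[U,V] = ((0.2)·(-3.2) + (-4.8)·(-0.2) + (2.2)·(4.8) + (-0.8)·(-2.2) + (3.2)·(0.8)) / 4 = 15.2/4 = 3.8
  S[V,V] = ((-3.2)·(-3.2) + (-0.2)·(-0.2) + (4.8)·(4.8) + (-2.2)·(-2.2) + (0.8)·(0.8)) / 4 = 38.8/4 = 9.7
  S = [[9.7, 3.8],
 [3.8, 9.7]].

Step 3 — invert S. det(S) = 9.7·9.7 - (3.8)² = 79.65.
  S^{-1} = (1/det) · [[d, -b], [-b, a]] = [[0.1218, -0.0477],
 [-0.0477, 0.1218]].

Step 4 — quadratic form (x̄ - mu_0)^T · S^{-1} · (x̄ - mu_0):
  S^{-1} · (x̄ - mu_0) = (-0.0552, 0.3515),
  (x̄ - mu_0)^T · [...] = (0.8)·(-0.0552) + (3.2)·(0.3515) = 1.0807.

Step 5 — scale by n: T² = 5 · 1.0807 = 5.4036.

T² ≈ 5.4036


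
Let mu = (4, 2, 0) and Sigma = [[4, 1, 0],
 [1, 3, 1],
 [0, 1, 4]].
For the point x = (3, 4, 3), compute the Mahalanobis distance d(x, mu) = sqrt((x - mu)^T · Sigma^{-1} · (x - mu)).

Step 1 — centre the observation: (x - mu) = (-1, 2, 3).

Step 2 — invert Sigma (cofactor / det for 3×3, or solve directly):
  Sigma^{-1} = [[0.275, -0.1, 0.025],
 [-0.1, 0.4, -0.1],
 [0.025, -0.1, 0.275]].

Step 3 — form the quadratic (x - mu)^T · Sigma^{-1} · (x - mu):
  Sigma^{-1} · (x - mu) = (-0.4, 0.6, 0.6).
  (x - mu)^T · [Sigma^{-1} · (x - mu)] = (-1)·(-0.4) + (2)·(0.6) + (3)·(0.6) = 3.4.

Step 4 — take square root: d = √(3.4) ≈ 1.8439.

d(x, mu) = √(3.4) ≈ 1.8439


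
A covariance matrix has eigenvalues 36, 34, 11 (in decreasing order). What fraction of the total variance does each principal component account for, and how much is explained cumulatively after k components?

Step 1 — total variance = trace(Sigma) = Σ λ_i = 36 + 34 + 11 = 81.

Step 2 — fraction explained by component i = λ_i / Σ λ:
  PC1: 36/81 = 0.4444
  PC2: 34/81 = 0.4198
  PC3: 11/81 = 0.1358

Step 3 — cumulative fraction after k components = (λ_1 + ... + λ_k) / Σ λ:
  k = 1: 36/81 = 0.4444
  k = 2: (36 + 34)/81 = 70/81 = 0.8642
  k = 3: (36 + 34 + 11)/81 = 81/81 = 1

Summary (fraction, with percent):

explained: PC1 0.4444 (44.44%), PC2 0.4198 (41.98%), PC3 0.1358 (13.58%);  cumulative: 0.4444, 0.8642, 1


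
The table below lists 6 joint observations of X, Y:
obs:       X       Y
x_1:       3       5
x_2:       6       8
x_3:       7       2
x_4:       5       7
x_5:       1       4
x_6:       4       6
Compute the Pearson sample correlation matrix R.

Step 1 — column means:
  mean(X) = (3 + 6 + 7 + 5 + 1 + 4) / 6 = 26/6 = 4.3333
  mean(Y) = (5 + 8 + 2 + 7 + 4 + 6) / 6 = 32/6 = 5.3333

Step 2 — sample variances and covariances s[i,j] = (1/(n-1)) · Σ_k (x_{k,i} - mean_i) · (x_{k,j} - mean_j), with n-1 = 5:
  s[X,X] = ((-1.3333)·(-1.3333) + (1.6667)·(1.6667) + (2.6667)·(2.6667) + (0.6667)·(0.6667) + (-3.3333)·(-3.3333) + (-0.3333)·(-0.3333)) / 5 = 23.3333/5 = 4.6667
  s[X,Y] = ((-1.3333)·(-0.3333) + (1.6667)·(2.6667) + (2.6667)·(-3.3333) + (0.6667)·(1.6667) + (-3.3333)·(-1.3333) + (-0.3333)·(0.6667)) / 5 = 1.3333/5 = 0.2667
  s[Y,Y] = ((-0.3333)·(-0.3333) + (2.6667)·(2.6667) + (-3.3333)·(-3.3333) + (1.6667)·(1.6667) + (-1.3333)·(-1.3333) + (0.6667)·(0.6667)) / 5 = 23.3333/5 = 4.6667
  Sample standard deviations s_i = √(s[i,i]):
  s(X) = √(4.6667) = 2.1602
  s(Y) = √(4.6667) = 2.1602

Step 3 — r_{ij} = s_{ij} / (s_i · s_j):
  r[X,X] = 1 (diagonal).
  r[X,Y] = 0.2667 / (2.1602 · 2.1602) = 0.2667 / 4.6667 = 0.0571
  r[Y,Y] = 1 (diagonal).

R is symmetric with unit diagonal. Assembling:

R = [[1, 0.0571],
 [0.0571, 1]]


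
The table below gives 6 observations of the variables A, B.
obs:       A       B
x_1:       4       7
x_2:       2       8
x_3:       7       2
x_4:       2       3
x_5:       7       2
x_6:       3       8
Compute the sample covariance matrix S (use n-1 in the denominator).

Step 1 — column means:
  mean(A) = (4 + 2 + 7 + 2 + 7 + 3) / 6 = 25/6 = 4.1667
  mean(B) = (7 + 8 + 2 + 3 + 2 + 8) / 6 = 30/6 = 5

Step 2 — sample covariance S[i,j] = (1/(n-1)) · Σ_k (x_{k,i} - mean_i) · (x_{k,j} - mean_j), with n-1 = 5.
  S[A,A] = ((-0.1667)·(-0.1667) + (-2.1667)·(-2.1667) + (2.8333)·(2.8333) + (-2.1667)·(-2.1667) + (2.8333)·(2.8333) + (-1.1667)·(-1.1667)) / 5 = 26.8333/5 = 5.3667
  S[A,B] = ((-0.1667)·(2) + (-2.1667)·(3) + (2.8333)·(-3) + (-2.1667)·(-2) + (2.8333)·(-3) + (-1.1667)·(3)) / 5 = -23/5 = -4.6
  S[B,B] = ((2)·(2) + (3)·(3) + (-3)·(-3) + (-2)·(-2) + (-3)·(-3) + (3)·(3)) / 5 = 44/5 = 8.8

S is symmetric (S[j,i] = S[i,j]). Assembling:

S = [[5.3667, -4.6],
 [-4.6, 8.8]]


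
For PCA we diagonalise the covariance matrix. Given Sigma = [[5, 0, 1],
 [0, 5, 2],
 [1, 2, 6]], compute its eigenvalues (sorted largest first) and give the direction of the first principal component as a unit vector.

Step 1 — characteristic polynomial p(λ) = det(λI - Sigma) = λ³ - tr·λ² + c_1·λ - det, where tr = trace, c_1 = sum of the principal 2×2 minors, det = det(Sigma):
  tr = 5 + 5 + 6 = 16,
  c_1 = (5·5 - (0)²) + (5·6 - (1)²) + (5·6 - (2)²) = 25 + 29 + 26 = 80,
  det = 5·(5·6 - (2)²) - (0)·((0)·6 - (2)·(1)) + (1)·((0)·(2) - 5·(1)) = 5·(26) - (0)·(-2) + (1)·(-5) = 125.
  So p(λ) = λ³ - 16λ² + 80λ - 125.
Step 2 — look for an integer root (rational root theorem: any rational root is an integer divisor of 125). Testing λ = 5:
  p(5) = 125 - 400 + 400 - 125 = 0  ✓
  Dividing out (λ - 5): p(λ) = (λ - 5)(λ² - 11λ + 25).
Step 3 — remaining eigenvalues from the quadratic λ² - 11λ + 25 = 0:
  Δ = 11² - 4·25 = 121 - 100 = 21,  λ = (11 ± √21)/2 = (11 ± 4.5826)/2 ≈ 7.7913 or 3.2087.
  Sorted: λ_1 = 7.7913,  λ_2 = 5,  λ_3 = 3.2087  (check: sum = 16 = tr ✓).

Step 4 — unit eigenvector for λ_1 ≈ 7.7913: v spans the null space of (Sigma - λ_1 I), whose rows are
  r_1 = (-2.7913, 0, 1),  r_2 = (0, -2.7913, 2),  r_3 = (1, 2, -1.7913).
  v is orthogonal to every row, so take v ∝ r_1 × r_2 = ((0)·(2) - (1)·(-2.7913), (1)·(0) - (-2.7913)·(2), (-2.7913)·(-2.7913) - (0)·(0)) ≈ (2.7913, 5.5826, 7.7913).
  Let u = (2.7913, 5.5826, 7.7913).
  ||u|| = √((2.7913)² + (5.5826)² + (7.7913)²) = √(99.6606) ≈ 9.983,  v_1 = u/||u|| ≈ (0.2796, 0.5592, 0.7805) (||v_1|| = 1).

λ_1 = 7.7913,  λ_2 = 5,  λ_3 = 3.2087;  v_1 ≈ (0.2796, 0.5592, 0.7805)


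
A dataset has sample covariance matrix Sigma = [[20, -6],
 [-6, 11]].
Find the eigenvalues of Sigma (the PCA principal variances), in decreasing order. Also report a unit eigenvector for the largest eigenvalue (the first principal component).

Step 1 — characteristic polynomial of 2×2 Sigma:
  det(Sigma - λI) = λ² - trace · λ + det = 0.
  trace = 20 + 11 = 31, det = 20·11 - (-6)² = 184.
Step 2 — discriminant:
  Δ = trace² - 4·det = 961 - 736 = 225.
Step 3 — eigenvalues:
  λ = (trace ± √Δ)/2 = (31 ± 15)/2,
  λ_1 = 23,  λ_2 = 8.

Step 4 — unit eigenvector for λ_1: solve (Sigma - λ_1 I)v = 0. First row:
  (20 - 23)·v_x + (-6)·v_y = 0, i.e. (-3)·v_x + (-6)·v_y = 0,
  so v ∝ (b, λ_1 - a) = (-6, 3); multiply by -1 so the first entry is positive: u = (6, -3).
  ||u|| = √((6)² + (-3)²) = √(45) ≈ 6.7082,
  v_1 = u/||u|| ≈ (0.8944, -0.4472) (||v_1|| = 1).

λ_1 = 23,  λ_2 = 8;  v_1 ≈ (0.8944, -0.4472)


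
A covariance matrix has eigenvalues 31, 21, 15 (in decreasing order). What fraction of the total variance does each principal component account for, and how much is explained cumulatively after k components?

Step 1 — total variance = trace(Sigma) = Σ λ_i = 31 + 21 + 15 = 67.

Step 2 — fraction explained by component i = λ_i / Σ λ:
  PC1: 31/67 = 0.4627
  PC2: 21/67 = 0.3134
  PC3: 15/67 = 0.2239

Step 3 — cumulative fraction after k components = (λ_1 + ... + λ_k) / Σ λ:
  k = 1: 31/67 = 0.4627
  k = 2: (31 + 21)/67 = 52/67 = 0.7761
  k = 3: (31 + 21 + 15)/67 = 67/67 = 1

Summary (fraction, with percent):

explained: PC1 0.4627 (46.27%), PC2 0.3134 (31.34%), PC3 0.2239 (22.39%);  cumulative: 0.4627, 0.7761, 1


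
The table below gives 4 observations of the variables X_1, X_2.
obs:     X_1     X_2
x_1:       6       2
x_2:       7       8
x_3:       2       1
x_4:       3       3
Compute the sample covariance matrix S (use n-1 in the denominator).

Step 1 — column means:
  mean(X_1) = (6 + 7 + 2 + 3) / 4 = 18/4 = 4.5
  mean(X_2) = (2 + 8 + 1 + 3) / 4 = 14/4 = 3.5

Step 2 — sample covariance S[i,j] = (1/(n-1)) · Σ_k (x_{k,i} - mean_i) · (x_{k,j} - mean_j), with n-1 = 3.
  S[X_1,X_1] = ((1.5)·(1.5) + (2.5)·(2.5) + (-2.5)·(-2.5) + (-1.5)·(-1.5)) / 3 = 17/3 = 5.6667
  S[X_1,X_2] = ((1.5)·(-1.5) + (2.5)·(4.5) + (-2.5)·(-2.5) + (-1.5)·(-0.5)) / 3 = 16/3 = 5.3333
  S[X_2,X_2] = ((-1.5)·(-1.5) + (4.5)·(4.5) + (-2.5)·(-2.5) + (-0.5)·(-0.5)) / 3 = 29/3 = 9.6667

S is symmetric (S[j,i] = S[i,j]). Assembling:

S = [[5.6667, 5.3333],
 [5.3333, 9.6667]]


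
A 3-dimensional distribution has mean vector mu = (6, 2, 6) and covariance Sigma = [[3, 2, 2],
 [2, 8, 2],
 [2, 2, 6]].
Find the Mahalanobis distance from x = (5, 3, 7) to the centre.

Step 1 — centre the observation: (x - mu) = (-1, 1, 1).

Step 2 — invert Sigma (cofactor / det for 3×3, or solve directly):
  Sigma^{-1} = [[0.4783, -0.087, -0.1304],
 [-0.087, 0.1522, -0.0217],
 [-0.1304, -0.0217, 0.2174]].

Step 3 — form the quadratic (x - mu)^T · Sigma^{-1} · (x - mu):
  Sigma^{-1} · (x - mu) = (-0.6957, 0.2174, 0.3261).
  (x - mu)^T · [Sigma^{-1} · (x - mu)] = (-1)·(-0.6957) + (1)·(0.2174) + (1)·(0.3261) = 1.2391.

Step 4 — take square root: d = √(1.2391) ≈ 1.1132.

d(x, mu) = √(1.2391) ≈ 1.1132


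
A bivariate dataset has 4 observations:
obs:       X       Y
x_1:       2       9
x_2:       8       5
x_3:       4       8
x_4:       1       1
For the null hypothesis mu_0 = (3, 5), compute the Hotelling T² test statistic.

Step 1 — sample mean vector:
  mean(X) = (2 + 8 + 4 + 1) / 4 = 15/4 = 3.75
  mean(Y) = (9 + 5 + 8 + 1) / 4 = 23/4 = 5.75
  x̄ = (3.75, 5.75),  deviation x̄ - mu_0 = (3.75, 5.75) - (3, 5) = (0.75, 0.75).

Step 2 — sample covariance matrix, S[i,j] = (1/(n-1)) · Σ_k (x_{k,i} - mean_i) · (x_{k,j} - mean_j), divisor n-1 = 3:
  S[X,X] = ((-1.75)·(-1.75) + (4.25)·(4.25) + (0.25)·(0.25) + (-2.75)·(-2.75)) / 3 = 28.75/3 = 9.5833
  S[X,Y] = ((-1.75)·(3.25) + (4.25)·(-0.75) + (0.25)·(2.25) + (-2.75)·(-4.75)) / 3 = 4.75/3 = 1.5833
  S[Y,Y] = ((3.25)·(3.25) + (-0.75)·(-0.75) + (2.25)·(2.25) + (-4.75)·(-4.75)) / 3 = 38.75/3 = 12.9167
  S = [[9.5833, 1.5833],
 [1.5833, 12.9167]].

Step 3 — invert S. det(S) = 9.5833·12.9167 - (1.5833)² = 121.2778.
  S^{-1} = (1/det) · [[d, -b], [-b, a]] = [[0.1065, -0.0131],
 [-0.0131, 0.079]].

Step 4 — quadratic form (x̄ - mu_0)^T · S^{-1} · (x̄ - mu_0):
  S^{-1} · (x̄ - mu_0) = (0.0701, 0.0495),
  (x̄ - mu_0)^T · [...] = (0.75)·(0.0701) + (0.75)·(0.0495) = 0.0897.

Step 5 — scale by n: T² = 4 · 0.0897 = 0.3587.

T² ≈ 0.3587


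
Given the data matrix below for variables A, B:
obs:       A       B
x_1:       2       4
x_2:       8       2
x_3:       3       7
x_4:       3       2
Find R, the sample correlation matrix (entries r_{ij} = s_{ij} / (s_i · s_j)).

Step 1 — column means:
  mean(A) = (2 + 8 + 3 + 3) / 4 = 16/4 = 4
  mean(B) = (4 + 2 + 7 + 2) / 4 = 15/4 = 3.75

Step 2 — sample variances and covariances s[i,j] = (1/(n-1)) · Σ_k (x_{k,i} - mean_i) · (x_{k,j} - mean_j), with n-1 = 3:
  s[A,A] = ((-2)·(-2) + (4)·(4) + (-1)·(-1) + (-1)·(-1)) / 3 = 22/3 = 7.3333
  s[A,B] = ((-2)·(0.25) + (4)·(-1.75) + (-1)·(3.25) + (-1)·(-1.75)) / 3 = -9/3 = -3
  s[B,B] = ((0.25)·(0.25) + (-1.75)·(-1.75) + (3.25)·(3.25) + (-1.75)·(-1.75)) / 3 = 16.75/3 = 5.5833
  Sample standard deviations s_i = √(s[i,i]):
  s(A) = √(7.3333) = 2.708
  s(B) = √(5.5833) = 2.3629

Step 3 — r_{ij} = s_{ij} / (s_i · s_j):
  r[A,A] = 1 (diagonal).
  r[A,B] = -3 / (2.708 · 2.3629) = -3 / 6.3988 = -0.4688
  r[B,B] = 1 (diagonal).

R is symmetric with unit diagonal. Assembling:

R = [[1, -0.4688],
 [-0.4688, 1]]


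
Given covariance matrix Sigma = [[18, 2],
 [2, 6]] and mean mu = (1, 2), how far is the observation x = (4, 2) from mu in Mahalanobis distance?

Step 1 — centre the observation: (x - mu) = (3, 0).

Step 2 — invert Sigma. det(Sigma) = 18·6 - (2)² = 104.
  Sigma^{-1} = (1/det) · [[d, -b], [-b, a]] = [[0.0577, -0.0192],
 [-0.0192, 0.1731]].

Step 3 — form the quadratic (x - mu)^T · Sigma^{-1} · (x - mu):
  Sigma^{-1} · (x - mu) = (0.1731, -0.0577).
  (x - mu)^T · [Sigma^{-1} · (x - mu)] = (3)·(0.1731) + (0)·(-0.0577) = 0.5192.

Step 4 — take square root: d = √(0.5192) ≈ 0.7206.

d(x, mu) = √(0.5192) ≈ 0.7206
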